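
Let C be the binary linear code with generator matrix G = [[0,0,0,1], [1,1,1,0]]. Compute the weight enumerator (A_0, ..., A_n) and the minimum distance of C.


Weight distribution: A_0 = 1, A_1 = 1, A_3 = 1, A_4 = 1. Minimum distance d = 1.

Enumerate all 2^2 = 4 messages m ∈ F_2^2.
For each, compute codeword c = mG in F_2^4, then tally its weight.
  m = 00 → c = 0000, weight = 0.
  m = 10 → c = 0001, weight = 1.
  m = 01 → c = 1110, weight = 3.
  m = 11 → c = 1111, weight = 4.
Tally weights:
  weight 0: 1 codewords.
  weight 1: 1 codewords.
  weight 3: 1 codewords.
  weight 4: 1 codewords.
Minimum distance d = smallest w > 0 with A_w > 0 = 1.
Sanity: Σ A_w = 4 = 2^2 = 4 ✓.


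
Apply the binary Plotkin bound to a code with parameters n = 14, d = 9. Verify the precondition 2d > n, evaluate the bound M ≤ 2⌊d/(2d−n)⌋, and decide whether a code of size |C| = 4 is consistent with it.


Plotkin bound M ≤ 4; given |C| = 4 ≤ bound (satisfied).

Check applicability: 2d = 18, n = 14.
2d − n = 4 > 0, so Plotkin applies.
Compute d/(2d−n) = 9/4 ≈ 2.2500.
⌊d/(2d−n)⌋ = 2.
Plotkin bound: M ≤ 2·2 = 4.
Given |C| = 4, check: satisfied.
This |C| is at the Plotkin bound.


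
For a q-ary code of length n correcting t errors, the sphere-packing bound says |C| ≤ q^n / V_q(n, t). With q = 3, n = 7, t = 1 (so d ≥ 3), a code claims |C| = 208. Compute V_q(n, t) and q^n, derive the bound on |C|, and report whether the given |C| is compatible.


V_q(n, t) = 15, q^n = 2187, Hamming bound = 145, |C| = 208 > bound (violated).

Step 1: Compute V_q(n, t) = Σ_{j=0}^1 C(n, j) (q−1)^j.
  j = 0: C(7,0)·(2)^0 = 1·1 = 1.
  j = 1: C(7,1)·(2)^1 = 7·2 = 14.
  V_q(n, t) = 1 + 14 = 15.
Step 2: q^n = 3^7 = 2187.
Step 3: Hamming bound ⌊q^n / V_q(n,t)⌋ = ⌊2187/15⌋ = 145.
Step 4: Compare |C| = 208 to 145: violated.
The claimed |C| lies above the Hamming bound, so no 3-ary code of length 7 with d ≥ 3 can have 208 codewords.


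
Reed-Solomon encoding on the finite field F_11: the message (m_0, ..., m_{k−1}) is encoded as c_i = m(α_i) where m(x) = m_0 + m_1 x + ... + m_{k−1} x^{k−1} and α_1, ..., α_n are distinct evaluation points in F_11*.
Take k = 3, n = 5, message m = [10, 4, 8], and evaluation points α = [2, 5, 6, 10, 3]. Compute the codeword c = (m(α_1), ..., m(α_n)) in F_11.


c = [6, 10, 3, 3, 6]

Message polynomial: m(x) = 10 + 4·x + 8·x^2 (mod 11).
For each evaluation point α_i, compute m(α_i) mod 11:
  α_1 = 2: Horner steps 8 → 9 → 6, so m(2) = 6.
  α_2 = 5: Horner steps 8 → 0 → 10, so m(5) = 10.
  α_3 = 6: Horner steps 8 → 8 → 3, so m(6) = 3.
  α_4 = 10: Horner steps 8 → 7 → 3, so m(10) = 3.
  α_5 = 3: Horner steps 8 → 6 → 6, so m(3) = 6.
Codeword c = [6, 10, 3, 3, 6] ∈ F_11^5.


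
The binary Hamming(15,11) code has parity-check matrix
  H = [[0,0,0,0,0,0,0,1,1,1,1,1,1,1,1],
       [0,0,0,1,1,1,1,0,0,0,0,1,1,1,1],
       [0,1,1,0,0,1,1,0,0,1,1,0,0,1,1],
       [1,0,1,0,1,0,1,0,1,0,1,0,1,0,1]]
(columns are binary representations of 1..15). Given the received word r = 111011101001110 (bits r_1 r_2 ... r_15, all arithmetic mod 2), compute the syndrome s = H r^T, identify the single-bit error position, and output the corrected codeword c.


s = (0, 0, 1, 0)^T, error position = 2, corrected codeword c = 101011101001110

Compute s = H r^T mod 2 one row at a time:
  s_1 = 0 + 1 + 0 + 0 + 1 + 1 + 1 + 0 = 4 ≡ 0 (mod 2).
  s_2 = 0 + 1 + 1 + 1 + 1 + 1 + 1 + 0 = 6 ≡ 0 (mod 2).
  s_3 = 1 + 1 + 1 + 1 + 0 + 0 + 1 + 0 = 5 ≡ 1 (mod 2).
  s_4 = 1 + 1 + 1 + 1 + 1 + 0 + 1 + 0 = 6 ≡ 0 (mod 2).
s = (0, 0, 1, 0)^T — this equals column 2 of H (binary 0010), so error is at position 2.
Correct: flip bit 2 of r = 111011101001110 to get c = 101011101001110.


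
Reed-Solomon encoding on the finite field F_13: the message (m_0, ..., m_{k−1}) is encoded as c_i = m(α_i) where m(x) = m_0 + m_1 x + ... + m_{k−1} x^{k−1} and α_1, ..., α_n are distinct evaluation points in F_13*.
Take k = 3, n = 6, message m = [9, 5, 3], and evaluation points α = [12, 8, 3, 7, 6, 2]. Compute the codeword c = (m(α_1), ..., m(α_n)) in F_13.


c = [7, 7, 12, 9, 4, 5]

Message polynomial: m(x) = 9 + 5·x + 3·x^2 (mod 13).
For each evaluation point α_i, compute m(α_i) mod 13:
  α_1 = 12: Horner steps 3 → 2 → 7, so m(12) = 7.
  α_2 = 8: Horner steps 3 → 3 → 7, so m(8) = 7.
  α_3 = 3: Horner steps 3 → 1 → 12, so m(3) = 12.
  α_4 = 7: Horner steps 3 → 0 → 9, so m(7) = 9.
  α_5 = 6: Horner steps 3 → 10 → 4, so m(6) = 4.
  α_6 = 2: Horner steps 3 → 11 → 5, so m(2) = 5.
Codeword c = [7, 7, 12, 9, 4, 5] ∈ F_13^6.


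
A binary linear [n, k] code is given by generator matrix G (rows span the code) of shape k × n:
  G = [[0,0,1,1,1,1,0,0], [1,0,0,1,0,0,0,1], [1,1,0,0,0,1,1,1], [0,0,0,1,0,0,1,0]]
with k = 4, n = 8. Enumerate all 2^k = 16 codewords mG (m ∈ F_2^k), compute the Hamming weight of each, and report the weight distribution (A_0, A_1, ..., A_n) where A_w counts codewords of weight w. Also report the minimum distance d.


Weight distribution: A_0 = 1, A_2 = 2, A_3 = 2, A_4 = 5, A_5 = 4, A_7 = 2. Minimum distance d = 2.

Enumerate all 2^4 = 16 messages m ∈ F_2^4.
For each, compute codeword c = mG in F_2^8, then tally its weight.
  m = 0000 → c = 00000000, weight = 0.
  m = 1000 → c = 00111100, weight = 4.
  m = 0100 → c = 10010001, weight = 3.
  m = 1100 → c = 10101101, weight = 5.
  m = 0010 → c = 11000111, weight = 5.
  m = 1010 → c = 11111011, weight = 7.
  m = 0110 → c = 01010110, weight = 4.
  m = 1110 → c = 01101010, weight = 4.
  m = 0001 → c = 00010010, weight = 2.
  m = 1001 → c = 00101110, weight = 4.
  m = 0101 → c = 10000011, weight = 3.
  m = 1101 → c = 10111111, weight = 7.
  m = 0011 → c = 11010101, weight = 5.
  m = 1011 → c = 11101001, weight = 5.
  m = 0111 → c = 01000100, weight = 2.
  m = 1111 → c = 01111000, weight = 4.
Tally weights:
  weight 0: 1 codewords.
  weight 2: 2 codewords.
  weight 3: 2 codewords.
  weight 4: 5 codewords.
  weight 5: 4 codewords.
  weight 7: 2 codewords.
Minimum distance d = smallest w > 0 with A_w > 0 = 2.
Sanity: Σ A_w = 16 = 2^4 = 16 ✓.


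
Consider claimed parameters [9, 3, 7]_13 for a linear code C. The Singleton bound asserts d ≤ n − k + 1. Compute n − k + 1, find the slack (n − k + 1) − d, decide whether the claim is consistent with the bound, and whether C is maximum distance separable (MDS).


Singleton RHS = n − k + 1 = 7, slack = 0, bound satisfied, MDS.

Singleton bound: d ≤ n − k + 1.
Here n = 9, k = 3, so n − k + 1 = 7.
Given d = 7, check d ≤ 7: YES.
Slack = (n − k + 1) − d = 0.
The code is MDS (slack = 0).
Description: the claimed parameters are [9, 3, 7]_13; such a code would be MDS (meets Singleton bound).


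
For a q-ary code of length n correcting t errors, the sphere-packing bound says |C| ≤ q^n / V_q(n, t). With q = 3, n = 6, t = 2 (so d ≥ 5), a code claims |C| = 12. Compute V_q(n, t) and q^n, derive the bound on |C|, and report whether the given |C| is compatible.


V_q(n, t) = 73, q^n = 729, Hamming bound = 9, |C| = 12 > bound (violated).

Step 1: Compute V_q(n, t) = Σ_{j=0}^2 C(n, j) (q−1)^j.
  j = 0: C(6,0)·(2)^0 = 1·1 = 1.
  j = 1: C(6,1)·(2)^1 = 6·2 = 12.
  j = 2: C(6,2)·(2)^2 = 15·4 = 60.
  V_q(n, t) = 1 + 12 + 60 = 73.
Step 2: q^n = 3^6 = 729.
Step 3: Hamming bound ⌊q^n / V_q(n,t)⌋ = ⌊729/73⌋ = 9.
Step 4: Compare |C| = 12 to 9: violated.
The claimed |C| lies above the Hamming bound, so no 3-ary code of length 6 with d ≥ 5 can have 12 codewords.


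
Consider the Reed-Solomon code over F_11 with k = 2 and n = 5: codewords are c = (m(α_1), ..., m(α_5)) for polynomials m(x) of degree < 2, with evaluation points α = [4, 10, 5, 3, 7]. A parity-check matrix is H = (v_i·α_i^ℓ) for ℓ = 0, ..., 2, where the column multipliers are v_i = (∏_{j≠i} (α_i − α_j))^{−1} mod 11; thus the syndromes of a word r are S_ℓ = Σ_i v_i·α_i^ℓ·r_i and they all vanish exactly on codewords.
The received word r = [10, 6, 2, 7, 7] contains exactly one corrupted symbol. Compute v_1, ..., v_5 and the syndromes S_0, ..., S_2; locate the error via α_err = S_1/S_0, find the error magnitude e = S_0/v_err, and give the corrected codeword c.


S = (2, 3, 10), error at position 5, error magnitude e = 10, c = [10, 6, 2, 7, 8].

Step 1: column multipliers v_i = (∏_{j≠i}(α_i − α_j))^{−1} mod 11.
  i = 1 (α = 4): (4−10)(4−5)(4−3)(4−7) = (−6)·(−1)·1·(−3) = −18 ≡ 4, so v_1 = 4^{−1} = 3 (mod 11).
  i = 2 (α = 10): (10−4)(10−5)(10−3)(10−7) = 6·5·7·3 = 630 ≡ 3, so v_2 = 3^{−1} = 4 (mod 11).
  i = 3 (α = 5): (5−4)(5−10)(5−3)(5−7) = 1·(−5)·2·(−2) = 20 ≡ 9, so v_3 = 9^{−1} = 5 (mod 11).
  i = 4 (α = 3): (3−4)(3−10)(3−5)(3−7) = (−1)·(−7)·(−2)·(−4) = 56 ≡ 1, so v_4 = 1^{−1} = 1 (mod 11).
  i = 5 (α = 7): (7−4)(7−10)(7−5)(7−3) = 3·(−3)·2·4 = −72 ≡ 5, so v_5 = 5^{−1} = 9 (mod 11).
  v = [3, 4, 5, 1, 9].
Step 2: syndromes of r = [10, 6, 2, 7, 7] (all sums mod 11).
  S_0 = Σ v_i r_i = 3·10 + 4·6 + 5·2 + 1·7 + 9·7 = 134 ≡ 2.
  S_1 = Σ v_i α_i r_i = 3·4·10 + 4·10·6 + 5·5·2 + 1·3·7 + 9·7·7 = 872 ≡ 3.
  α_i^2 mod 11 = [5, 1, 3, 9, 5].
  S_2 = Σ v_i α_i^2 r_i = 3·5·10 + 4·1·6 + 5·3·2 + 1·9·7 + 9·5·7 = 582 ≡ 10.
  S = (2, 3, 10) ≠ 0, so r is not a codeword (an error is present).
Step 3: locate the error. For a single error e at position i, S_ℓ = v_i·e·α_i^ℓ, so α_err = S_1/S_0.
  S_0^{−1} = 2^{−1} = 6 (mod 11), so α_err = 3·6 = 18 ≡ 7 = α_5. Error position i = 5.
  Consistency check: S_2/S_1 = 10·4 = 40 ≡ 7 = α_err ✓ (single-error assumption holds).
Step 4: error magnitude e = S_0/v_5 = S_0·∏_{j≠5}(α_5 − α_j) = 2·5 = 10 ≡ 10 (mod 11).
Step 5: correct position 5: c_5 = r_5 − e = 7 − 10 ≡ 8 (mod 11). Hence c = [10, 6, 2, 7, 8].
  Check: interpolating c through the α_i gives m(x) = 9 + 3·x (degree < 2) with m(α_i) = c_i for every i, so c is indeed a codeword.


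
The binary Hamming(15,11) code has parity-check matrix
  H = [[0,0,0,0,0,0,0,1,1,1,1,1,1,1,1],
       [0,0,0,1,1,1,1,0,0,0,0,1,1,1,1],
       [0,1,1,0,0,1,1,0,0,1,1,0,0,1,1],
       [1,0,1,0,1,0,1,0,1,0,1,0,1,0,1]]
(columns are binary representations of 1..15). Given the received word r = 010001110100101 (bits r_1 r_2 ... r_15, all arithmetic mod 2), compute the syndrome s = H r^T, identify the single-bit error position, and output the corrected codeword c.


s = (0, 0, 1, 1)^T, error position = 3, corrected codeword c = 011001110100101

Compute s = H r^T mod 2 one row at a time:
  s_1 = 1 + 0 + 1 + 0 + 0 + 1 + 0 + 1 = 4 ≡ 0 (mod 2).
  s_2 = 0 + 0 + 1 + 1 + 0 + 1 + 0 + 1 = 4 ≡ 0 (mod 2).
  s_3 = 1 + 0 + 1 + 1 + 1 + 0 + 0 + 1 = 5 ≡ 1 (mod 2).
  s_4 = 0 + 0 + 0 + 1 + 0 + 0 + 1 + 1 = 3 ≡ 1 (mod 2).
s = (0, 0, 1, 1)^T — this equals column 3 of H (binary 0011), so error is at position 3.
Correct: flip bit 3 of r = 010001110100101 to get c = 011001110100101.


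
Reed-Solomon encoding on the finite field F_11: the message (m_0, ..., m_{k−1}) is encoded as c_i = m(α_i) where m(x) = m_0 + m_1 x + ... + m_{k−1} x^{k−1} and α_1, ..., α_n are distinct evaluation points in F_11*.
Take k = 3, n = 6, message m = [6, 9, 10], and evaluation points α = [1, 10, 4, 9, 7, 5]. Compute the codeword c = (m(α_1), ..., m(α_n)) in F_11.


c = [3, 7, 4, 6, 9, 4]

Message polynomial: m(x) = 6 + 9·x + 10·x^2 (mod 11).
For each evaluation point α_i, compute m(α_i) mod 11:
  α_1 = 1: Horner steps 10 → 8 → 3, so m(1) = 3.
  α_2 = 10: Horner steps 10 → 10 → 7, so m(10) = 7.
  α_3 = 4: Horner steps 10 → 5 → 4, so m(4) = 4.
  α_4 = 9: Horner steps 10 → 0 → 6, so m(9) = 6.
  α_5 = 7: Horner steps 10 → 2 → 9, so m(7) = 9.
  α_6 = 5: Horner steps 10 → 4 → 4, so m(5) = 4.
Codeword c = [3, 7, 4, 6, 9, 4] ∈ F_11^6.


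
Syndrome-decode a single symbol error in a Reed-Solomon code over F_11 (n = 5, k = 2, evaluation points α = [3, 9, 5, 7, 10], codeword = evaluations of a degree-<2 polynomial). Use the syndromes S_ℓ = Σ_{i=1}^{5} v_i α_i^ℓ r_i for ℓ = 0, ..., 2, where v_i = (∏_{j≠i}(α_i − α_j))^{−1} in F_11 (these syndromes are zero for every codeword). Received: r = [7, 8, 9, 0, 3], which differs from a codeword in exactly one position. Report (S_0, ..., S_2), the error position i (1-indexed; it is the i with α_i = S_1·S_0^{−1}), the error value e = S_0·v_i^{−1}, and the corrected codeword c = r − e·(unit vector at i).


S = (4, 3, 5), error at position 2, error magnitude e = 6, c = [7, 2, 9, 0, 3].

Step 1: column multipliers v_i = (∏_{j≠i}(α_i − α_j))^{−1} mod 11.
  i = 1 (α = 3): (3−9)(3−5)(3−7)(3−10) = (−6)·(−2)·(−4)·(−7) = 336 ≡ 6, so v_1 = 6^{−1} = 2 (mod 11).
  i = 2 (α = 9): (9−3)(9−5)(9−7)(9−10) = 6·4·2·(−1) = −48 ≡ 7, so v_2 = 7^{−1} = 8 (mod 11).
  i = 3 (α = 5): (5−3)(5−9)(5−7)(5−10) = 2·(−4)·(−2)·(−5) = −80 ≡ 8, so v_3 = 8^{−1} = 7 (mod 11).
  i = 4 (α = 7): (7−3)(7−9)(7−5)(7−10) = 4·(−2)·2·(−3) = 48 ≡ 4, so v_4 = 4^{−1} = 3 (mod 11).
  i = 5 (α = 10): (10−3)(10−9)(10−5)(10−7) = 7·1·5·3 = 105 ≡ 6, so v_5 = 6^{−1} = 2 (mod 11).
  v = [2, 8, 7, 3, 2].
Step 2: syndromes of r = [7, 8, 9, 0, 3] (all sums mod 11).
  S_0 = Σ v_i r_i = 2·7 + 8·8 + 7·9 + 3·0 + 2·3 = 147 ≡ 4.
  S_1 = Σ v_i α_i r_i = 2·3·7 + 8·9·8 + 7·5·9 + 3·7·0 + 2·10·3 = 993 ≡ 3.
  α_i^2 mod 11 = [9, 4, 3, 5, 1].
  S_2 = Σ v_i α_i^2 r_i = 2·9·7 + 8·4·8 + 7·3·9 + 3·5·0 + 2·1·3 = 577 ≡ 5.
  S = (4, 3, 5) ≠ 0, so r is not a codeword (an error is present).
Step 3: locate the error. For a single error e at position i, S_ℓ = v_i·e·α_i^ℓ, so α_err = S_1/S_0.
  S_0^{−1} = 4^{−1} = 3 (mod 11), so α_err = 3·3 = 9 ≡ 9 = α_2. Error position i = 2.
  Consistency check: S_2/S_1 = 5·4 = 20 ≡ 9 = α_err ✓ (single-error assumption holds).
Step 4: error magnitude e = S_0/v_2 = S_0·∏_{j≠2}(α_2 − α_j) = 4·7 = 28 ≡ 6 (mod 11).
Step 5: correct position 2: c_2 = r_2 − e = 8 − 6 ≡ 2 (mod 11). Hence c = [7, 2, 9, 0, 3].
  Check: interpolating c through the α_i gives m(x) = 4 + 1·x (degree < 2) with m(α_i) = c_i for every i, so c is indeed a codeword.


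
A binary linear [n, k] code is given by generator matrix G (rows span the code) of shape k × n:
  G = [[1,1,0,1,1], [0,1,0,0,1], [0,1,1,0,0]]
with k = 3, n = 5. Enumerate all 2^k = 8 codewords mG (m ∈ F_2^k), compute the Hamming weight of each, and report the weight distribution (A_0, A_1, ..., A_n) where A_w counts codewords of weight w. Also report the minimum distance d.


Weight distribution: A_0 = 1, A_2 = 4, A_4 = 3. Minimum distance d = 2.

Enumerate all 2^3 = 8 messages m ∈ F_2^3.
For each, compute codeword c = mG in F_2^5, then tally its weight.
  m = 000 → c = 00000, weight = 0.
  m = 100 → c = 11011, weight = 4.
  m = 010 → c = 01001, weight = 2.
  m = 110 → c = 10010, weight = 2.
  m = 001 → c = 01100, weight = 2.
  m = 101 → c = 10111, weight = 4.
  m = 011 → c = 00101, weight = 2.
  m = 111 → c = 11110, weight = 4.
Tally weights:
  weight 0: 1 codewords.
  weight 2: 4 codewords.
  weight 4: 3 codewords.
Minimum distance d = smallest w > 0 with A_w > 0 = 2.
Sanity: Σ A_w = 8 = 2^3 = 8 ✓.


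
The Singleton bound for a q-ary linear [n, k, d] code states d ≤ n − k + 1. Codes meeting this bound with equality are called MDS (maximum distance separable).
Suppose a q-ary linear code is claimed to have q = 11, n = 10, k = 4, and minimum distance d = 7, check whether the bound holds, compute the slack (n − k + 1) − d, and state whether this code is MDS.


Singleton RHS = n − k + 1 = 7, slack = 0, bound satisfied, MDS.

Singleton bound: d ≤ n − k + 1.
Here n = 10, k = 4, so n − k + 1 = 7.
Given d = 7, check d ≤ 7: YES.
Slack = (n − k + 1) − d = 0.
The code is MDS (slack = 0).
Description: the claimed parameters are [10, 4, 7]_11; such a code would be MDS (meets Singleton bound).


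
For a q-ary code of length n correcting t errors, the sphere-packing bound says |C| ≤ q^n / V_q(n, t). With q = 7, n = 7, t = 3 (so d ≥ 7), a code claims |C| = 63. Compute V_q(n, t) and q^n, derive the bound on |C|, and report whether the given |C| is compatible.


V_q(n, t) = 8359, q^n = 823543, Hamming bound = 98, |C| = 63 ≤ bound (satisfied).

Step 1: Compute V_q(n, t) = Σ_{j=0}^3 C(n, j) (q−1)^j.
  j = 0: C(7,0)·(6)^0 = 1·1 = 1.
  j = 1: C(7,1)·(6)^1 = 7·6 = 42.
  j = 2: C(7,2)·(6)^2 = 21·36 = 756.
  j = 3: C(7,3)·(6)^3 = 35·216 = 7560.
  V_q(n, t) = 1 + 42 + 756 + 7560 = 8359.
Step 2: q^n = 7^7 = 823543.
Step 3: Hamming bound ⌊q^n / V_q(n,t)⌋ = ⌊823543/8359⌋ = 98.
Step 4: Compare |C| = 63 to 98: satisfied.
The claimed |C| lies below the Hamming bound.


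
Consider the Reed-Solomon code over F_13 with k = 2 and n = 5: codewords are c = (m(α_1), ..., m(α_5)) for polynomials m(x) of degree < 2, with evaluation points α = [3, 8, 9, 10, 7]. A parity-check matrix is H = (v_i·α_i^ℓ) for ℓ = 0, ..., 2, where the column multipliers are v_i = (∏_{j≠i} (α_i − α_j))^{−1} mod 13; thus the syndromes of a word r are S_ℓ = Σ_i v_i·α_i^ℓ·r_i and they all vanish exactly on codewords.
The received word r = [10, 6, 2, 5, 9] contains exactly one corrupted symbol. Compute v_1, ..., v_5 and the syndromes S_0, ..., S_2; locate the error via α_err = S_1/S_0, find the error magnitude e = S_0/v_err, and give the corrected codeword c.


S = (2, 3, 11), error at position 2, error magnitude e = 7, c = [10, 12, 2, 5, 9].

Step 1: column multipliers v_i = (∏_{j≠i}(α_i − α_j))^{−1} mod 13.
  i = 1 (α = 3): (3−8)(3−9)(3−10)(3−7) = (−5)·(−6)·(−7)·(−4) = 840 ≡ 8, so v_1 = 8^{−1} = 5 (mod 13).
  i = 2 (α = 8): (8−3)(8−9)(8−10)(8−7) = 5·(−1)·(−2)·1 = 10 ≡ 10, so v_2 = 10^{−1} = 4 (mod 13).
  i = 3 (α = 9): (9−3)(9−8)(9−10)(9−7) = 6·1·(−1)·2 = −12 ≡ 1, so v_3 = 1^{−1} = 1 (mod 13).
  i = 4 (α = 10): (10−3)(10−8)(10−9)(10−7) = 7·2·1·3 = 42 ≡ 3, so v_4 = 3^{−1} = 9 (mod 13).
  i = 5 (α = 7): (7−3)(7−8)(7−9)(7−10) = 4·(−1)·(−2)·(−3) = −24 ≡ 2, so v_5 = 2^{−1} = 7 (mod 13).
  v = [5, 4, 1, 9, 7].
Step 2: syndromes of r = [10, 6, 2, 5, 9] (all sums mod 13).
  S_0 = Σ v_i r_i = 5·10 + 4·6 + 1·2 + 9·5 + 7·9 = 184 ≡ 2.
  S_1 = Σ v_i α_i r_i = 5·3·10 + 4·8·6 + 1·9·2 + 9·10·5 + 7·7·9 = 1251 ≡ 3.
  α_i^2 mod 13 = [9, 12, 3, 9, 10].
  S_2 = Σ v_i α_i^2 r_i = 5·9·10 + 4·12·6 + 1·3·2 + 9·9·5 + 7·10·9 = 1779 ≡ 11.
  S = (2, 3, 11) ≠ 0, so r is not a codeword (an error is present).
Step 3: locate the error. For a single error e at position i, S_ℓ = v_i·e·α_i^ℓ, so α_err = S_1/S_0.
  S_0^{−1} = 2^{−1} = 7 (mod 13), so α_err = 3·7 = 21 ≡ 8 = α_2. Error position i = 2.
  Consistency check: S_2/S_1 = 11·9 = 99 ≡ 8 = α_err ✓ (single-error assumption holds).
Step 4: error magnitude e = S_0/v_2 = S_0·∏_{j≠2}(α_2 − α_j) = 2·10 = 20 ≡ 7 (mod 13).
Step 5: correct position 2: c_2 = r_2 − e = 6 − 7 ≡ 12 (mod 13). Hence c = [10, 12, 2, 5, 9].
  Check: interpolating c through the α_i gives m(x) = 1 + 3·x (degree < 2) with m(α_i) = c_i for every i, so c is indeed a codeword.


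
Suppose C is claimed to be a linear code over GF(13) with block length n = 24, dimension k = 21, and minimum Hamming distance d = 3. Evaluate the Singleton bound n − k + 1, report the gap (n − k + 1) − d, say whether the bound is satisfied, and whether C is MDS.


Singleton RHS = n − k + 1 = 4, slack = 1, bound satisfied, not MDS.

Singleton bound: d ≤ n − k + 1.
Here n = 24, k = 21, so n − k + 1 = 4.
Given d = 3, check d ≤ 4: YES.
Slack = (n − k + 1) − d = 1.
The code is NOT MDS (slack = 1 > 0).
Description: the claimed parameters are [24, 21, 3]_13; such a code would be non-MDS.


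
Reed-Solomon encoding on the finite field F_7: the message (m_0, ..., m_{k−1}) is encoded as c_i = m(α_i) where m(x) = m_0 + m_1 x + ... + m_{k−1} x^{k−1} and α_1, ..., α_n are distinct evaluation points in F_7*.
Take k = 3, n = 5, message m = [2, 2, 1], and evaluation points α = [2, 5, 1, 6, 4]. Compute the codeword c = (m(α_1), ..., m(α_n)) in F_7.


c = [3, 2, 5, 1, 5]

Message polynomial: m(x) = 2 + 2·x + 1·x^2 (mod 7).
For each evaluation point α_i, compute m(α_i) mod 7:
  α_1 = 2: Horner steps 1 → 4 → 3, so m(2) = 3.
  α_2 = 5: Horner steps 1 → 0 → 2, so m(5) = 2.
  α_3 = 1: Horner steps 1 → 3 → 5, so m(1) = 5.
  α_4 = 6: Horner steps 1 → 1 → 1, so m(6) = 1.
  α_5 = 4: Horner steps 1 → 6 → 5, so m(4) = 5.
Codeword c = [3, 2, 5, 1, 5] ∈ F_7^5.


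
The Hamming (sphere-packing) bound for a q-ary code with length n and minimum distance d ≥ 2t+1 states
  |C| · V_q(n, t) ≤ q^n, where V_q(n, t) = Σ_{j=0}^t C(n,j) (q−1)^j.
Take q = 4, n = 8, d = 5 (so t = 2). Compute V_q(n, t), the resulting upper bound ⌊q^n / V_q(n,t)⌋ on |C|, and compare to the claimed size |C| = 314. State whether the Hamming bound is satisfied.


V_q(n, t) = 277, q^n = 65536, Hamming bound = 236, |C| = 314 > bound (violated).

Step 1: Compute V_q(n, t) = Σ_{j=0}^2 C(n, j) (q−1)^j.
  j = 0: C(8,0)·(3)^0 = 1·1 = 1.
  j = 1: C(8,1)·(3)^1 = 8·3 = 24.
  j = 2: C(8,2)·(3)^2 = 28·9 = 252.
  V_q(n, t) = 1 + 24 + 252 = 277.
Step 2: q^n = 4^8 = 65536.
Step 3: Hamming bound ⌊q^n / V_q(n,t)⌋ = ⌊65536/277⌋ = 236.
Step 4: Compare |C| = 314 to 236: violated.
The claimed |C| lies above the Hamming bound, so no 4-ary code of length 8 with d ≥ 5 can have 314 codewords.


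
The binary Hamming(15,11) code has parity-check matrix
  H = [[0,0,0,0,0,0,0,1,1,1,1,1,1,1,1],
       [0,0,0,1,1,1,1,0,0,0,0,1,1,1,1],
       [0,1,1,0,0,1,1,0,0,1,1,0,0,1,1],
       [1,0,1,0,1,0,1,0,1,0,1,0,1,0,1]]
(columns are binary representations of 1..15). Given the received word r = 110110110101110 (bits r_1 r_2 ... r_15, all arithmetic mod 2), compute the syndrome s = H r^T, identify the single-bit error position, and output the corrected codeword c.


s = (1, 0, 0, 0)^T, error position = 8, corrected codeword c = 110110100101110

Compute s = H r^T mod 2 one row at a time:
  s_1 = 1 + 0 + 1 + 0 + 1 + 1 + 1 + 0 = 5 ≡ 1 (mod 2).
  s_2 = 1 + 1 + 0 + 1 + 1 + 1 + 1 + 0 = 6 ≡ 0 (mod 2).
  s_3 = 1 + 0 + 0 + 1 + 1 + 0 + 1 + 0 = 4 ≡ 0 (mod 2).
  s_4 = 1 + 0 + 1 + 1 + 0 + 0 + 1 + 0 = 4 ≡ 0 (mod 2).
s = (1, 0, 0, 0)^T — this equals column 8 of H (binary 1000), so error is at position 8.
Correct: flip bit 8 of r = 110110110101110 to get c = 110110100101110.


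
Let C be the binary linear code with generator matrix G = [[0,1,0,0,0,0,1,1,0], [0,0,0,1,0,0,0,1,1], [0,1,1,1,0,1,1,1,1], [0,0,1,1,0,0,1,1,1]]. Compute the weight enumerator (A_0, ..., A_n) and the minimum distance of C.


Weight distribution: A_0 = 1, A_2 = 2, A_3 = 5, A_4 = 5, A_5 = 2, A_7 = 1. Minimum distance d = 2.

Enumerate all 2^4 = 16 messages m ∈ F_2^4.
For each, compute codeword c = mG in F_2^9, then tally its weight.
  m = 0000 → c = 000000000, weight = 0.
  m = 1000 → c = 010000110, weight = 3.
  m = 0100 → c = 000100011, weight = 3.
  m = 1100 → c = 010100101, weight = 4.
  m = 0010 → c = 011101111, weight = 7.
  m = 1010 → c = 001101001, weight = 4.
  m = 0110 → c = 011001100, weight = 4.
  m = 1110 → c = 001001010, weight = 3.
  m = 0001 → c = 001100111, weight = 5.
  m = 1001 → c = 011100001, weight = 4.
  m = 0101 → c = 001000100, weight = 2.
  m = 1101 → c = 011000010, weight = 3.
  m = 0011 → c = 010001000, weight = 2.
  m = 1011 → c = 000001110, weight = 3.
  m = 0111 → c = 010101011, weight = 5.
  m = 1111 → c = 000101101, weight = 4.
Tally weights:
  weight 0: 1 codewords.
  weight 2: 2 codewords.
  weight 3: 5 codewords.
  weight 4: 5 codewords.
  weight 5: 2 codewords.
  weight 7: 1 codewords.
Minimum distance d = smallest w > 0 with A_w > 0 = 2.
Sanity: Σ A_w = 16 = 2^4 = 16 ✓.


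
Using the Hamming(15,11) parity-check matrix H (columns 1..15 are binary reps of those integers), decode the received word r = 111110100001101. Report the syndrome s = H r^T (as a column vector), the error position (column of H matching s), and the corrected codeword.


s = (1, 0, 0, 0)^T, error position = 8, corrected codeword c = 111110110001101

Compute s = H r^T mod 2 one row at a time:
  s_1 = 0 + 0 + 0 + 0 + 1 + 1 + 0 + 1 = 3 ≡ 1 (mod 2).
  s_2 = 1 + 1 + 0 + 1 + 1 + 1 + 0 + 1 = 6 ≡ 0 (mod 2).
  s_3 = 1 + 1 + 0 + 1 + 0 + 0 + 0 + 1 = 4 ≡ 0 (mod 2).
  s_4 = 1 + 1 + 1 + 1 + 0 + 0 + 1 + 1 = 6 ≡ 0 (mod 2).
s = (1, 0, 0, 0)^T — this equals column 8 of H (binary 1000), so error is at position 8.
Correct: flip bit 8 of r = 111110100001101 to get c = 111110110001101.


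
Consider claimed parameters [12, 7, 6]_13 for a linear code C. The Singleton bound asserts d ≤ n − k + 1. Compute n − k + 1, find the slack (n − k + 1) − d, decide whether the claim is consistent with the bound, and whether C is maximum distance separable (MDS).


Singleton RHS = n − k + 1 = 6, slack = 0, bound satisfied, MDS.

Singleton bound: d ≤ n − k + 1.
Here n = 12, k = 7, so n − k + 1 = 6.
Given d = 6, check d ≤ 6: YES.
Slack = (n − k + 1) − d = 0.
The code is MDS (slack = 0).
Description: the claimed parameters are [12, 7, 6]_13; such a code would be MDS (meets Singleton bound).


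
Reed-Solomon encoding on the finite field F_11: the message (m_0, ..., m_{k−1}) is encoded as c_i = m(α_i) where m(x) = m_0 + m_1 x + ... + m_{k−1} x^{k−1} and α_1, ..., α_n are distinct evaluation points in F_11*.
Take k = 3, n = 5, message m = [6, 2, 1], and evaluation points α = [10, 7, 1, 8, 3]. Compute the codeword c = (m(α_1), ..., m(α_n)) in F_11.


c = [5, 3, 9, 9, 10]

Message polynomial: m(x) = 6 + 2·x + 1·x^2 (mod 11).
For each evaluation point α_i, compute m(α_i) mod 11:
  α_1 = 10: Horner steps 1 → 1 → 5, so m(10) = 5.
  α_2 = 7: Horner steps 1 → 9 → 3, so m(7) = 3.
  α_3 = 1: Horner steps 1 → 3 → 9, so m(1) = 9.
  α_4 = 8: Horner steps 1 → 10 → 9, so m(8) = 9.
  α_5 = 3: Horner steps 1 → 5 → 10, so m(3) = 10.
Codeword c = [5, 3, 9, 9, 10] ∈ F_11^5.


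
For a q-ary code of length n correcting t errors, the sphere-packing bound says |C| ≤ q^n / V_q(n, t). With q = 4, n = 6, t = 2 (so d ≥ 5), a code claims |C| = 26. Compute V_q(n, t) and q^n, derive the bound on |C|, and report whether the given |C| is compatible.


V_q(n, t) = 154, q^n = 4096, Hamming bound = 26, |C| = 26 ≤ bound (satisfied).

Step 1: Compute V_q(n, t) = Σ_{j=0}^2 C(n, j) (q−1)^j.
  j = 0: C(6,0)·(3)^0 = 1·1 = 1.
  j = 1: C(6,1)·(3)^1 = 6·3 = 18.
  j = 2: C(6,2)·(3)^2 = 15·9 = 135.
  V_q(n, t) = 1 + 18 + 135 = 154.
Step 2: q^n = 4^6 = 4096.
Step 3: Hamming bound ⌊q^n / V_q(n,t)⌋ = ⌊4096/154⌋ = 26.
Step 4: Compare |C| = 26 to 26: satisfied.
The claimed |C| lies at the Hamming bound (tight).


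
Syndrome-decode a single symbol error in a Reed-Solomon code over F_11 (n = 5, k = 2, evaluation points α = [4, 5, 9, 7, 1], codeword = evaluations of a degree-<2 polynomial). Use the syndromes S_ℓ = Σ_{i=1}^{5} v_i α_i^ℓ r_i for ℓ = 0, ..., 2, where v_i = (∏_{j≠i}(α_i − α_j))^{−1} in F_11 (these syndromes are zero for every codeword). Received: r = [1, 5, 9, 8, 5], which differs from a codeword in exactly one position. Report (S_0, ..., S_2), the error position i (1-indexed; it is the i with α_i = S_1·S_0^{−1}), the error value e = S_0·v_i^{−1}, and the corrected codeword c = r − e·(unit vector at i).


S = (2, 10, 6), error at position 2, error magnitude e = 9, c = [1, 7, 9, 8, 5].

Step 1: column multipliers v_i = (∏_{j≠i}(α_i − α_j))^{−1} mod 11.
  i = 1 (α = 4): (4−5)(4−9)(4−7)(4−1) = (−1)·(−5)·(−3)·3 = −45 ≡ 10, so v_1 = 10^{−1} = 10 (mod 11).
  i = 2 (α = 5): (5−4)(5−9)(5−7)(5−1) = 1·(−4)·(−2)·4 = 32 ≡ 10, so v_2 = 10^{−1} = 10 (mod 11).
  i = 3 (α = 9): (9−4)(9−5)(9−7)(9−1) = 5·4·2·8 = 320 ≡ 1, so v_3 = 1^{−1} = 1 (mod 11).
  i = 4 (α = 7): (7−4)(7−5)(7−9)(7−1) = 3·2·(−2)·6 = −72 ≡ 5, so v_4 = 5^{−1} = 9 (mod 11).
  i = 5 (α = 1): (1−4)(1−5)(1−9)(1−7) = (−3)·(−4)·(−8)·(−6) = 576 ≡ 4, so v_5 = 4^{−1} = 3 (mod 11).
  v = [10, 10, 1, 9, 3].
Step 2: syndromes of r = [1, 5, 9, 8, 5] (all sums mod 11).
  S_0 = Σ v_i r_i = 10·1 + 10·5 + 1·9 + 9·8 + 3·5 = 156 ≡ 2.
  S_1 = Σ v_i α_i r_i = 10·4·1 + 10·5·5 + 1·9·9 + 9·7·8 + 3·1·5 = 890 ≡ 10.
  α_i^2 mod 11 = [5, 3, 4, 5, 1].
  S_2 = Σ v_i α_i^2 r_i = 10·5·1 + 10·3·5 + 1·4·9 + 9·5·8 + 3·1·5 = 611 ≡ 6.
  S = (2, 10, 6) ≠ 0, so r is not a codeword (an error is present).
Step 3: locate the error. For a single error e at position i, S_ℓ = v_i·e·α_i^ℓ, so α_err = S_1/S_0.
  S_0^{−1} = 2^{−1} = 6 (mod 11), so α_err = 10·6 = 60 ≡ 5 = α_2. Error position i = 2.
  Consistency check: S_2/S_1 = 6·10 = 60 ≡ 5 = α_err ✓ (single-error assumption holds).
Step 4: error magnitude e = S_0/v_2 = S_0·∏_{j≠2}(α_2 − α_j) = 2·10 = 20 ≡ 9 (mod 11).
Step 5: correct position 2: c_2 = r_2 − e = 5 − 9 ≡ 7 (mod 11). Hence c = [1, 7, 9, 8, 5].
  Check: interpolating c through the α_i gives m(x) = 10 + 6·x (degree < 2) with m(α_i) = c_i for every i, so c is indeed a codeword.


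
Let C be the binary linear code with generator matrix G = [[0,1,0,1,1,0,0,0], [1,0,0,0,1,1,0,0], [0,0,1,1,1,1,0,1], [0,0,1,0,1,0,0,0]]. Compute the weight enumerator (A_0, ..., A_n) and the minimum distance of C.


Weight distribution: A_0 = 1, A_2 = 1, A_3 = 6, A_4 = 5, A_5 = 2, A_6 = 1. Minimum distance d = 2.

Enumerate all 2^4 = 16 messages m ∈ F_2^4.
For each, compute codeword c = mG in F_2^8, then tally its weight.
  m = 0000 → c = 00000000, weight = 0.
  m = 1000 → c = 01011000, weight = 3.
  m = 0100 → c = 10001100, weight = 3.
  m = 1100 → c = 11010100, weight = 4.
  m = 0010 → c = 00111101, weight = 5.
  m = 1010 → c = 01100101, weight = 4.
  m = 0110 → c = 10110001, weight = 4.
  m = 1110 → c = 11101001, weight = 5.
  m = 0001 → c = 00101000, weight = 2.
  m = 1001 → c = 01110000, weight = 3.
  m = 0101 → c = 10100100, weight = 3.
  m = 1101 → c = 11111100, weight = 6.
  m = 0011 → c = 00010101, weight = 3.
  m = 1011 → c = 01001101, weight = 4.
  m = 0111 → c = 10011001, weight = 4.
  m = 1111 → c = 11000001, weight = 3.
Tally weights:
  weight 0: 1 codewords.
  weight 2: 1 codewords.
  weight 3: 6 codewords.
  weight 4: 5 codewords.
  weight 5: 2 codewords.
  weight 6: 1 codewords.
Minimum distance d = smallest w > 0 with A_w > 0 = 2.
Sanity: Σ A_w = 16 = 2^4 = 16 ✓.


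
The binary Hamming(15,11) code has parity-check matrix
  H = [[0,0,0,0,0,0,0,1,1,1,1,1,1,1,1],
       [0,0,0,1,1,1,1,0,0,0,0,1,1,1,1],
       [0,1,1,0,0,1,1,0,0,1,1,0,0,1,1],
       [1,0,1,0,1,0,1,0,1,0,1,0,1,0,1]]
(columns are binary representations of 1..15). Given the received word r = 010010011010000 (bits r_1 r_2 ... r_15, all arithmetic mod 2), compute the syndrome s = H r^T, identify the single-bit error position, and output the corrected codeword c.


s = (1, 1, 0, 1)^T, error position = 13, corrected codeword c = 010010011010100

Compute s = H r^T mod 2 one row at a time:
  s_1 = 1 + 1 + 0 + 1 + 0 + 0 + 0 + 0 = 3 ≡ 1 (mod 2).
  s_2 = 0 + 1 + 0 + 0 + 0 + 0 + 0 + 0 = 1 ≡ 1 (mod 2).
  s_3 = 1 + 0 + 0 + 0 + 0 + 1 + 0 + 0 = 2 ≡ 0 (mod 2).
  s_4 = 0 + 0 + 1 + 0 + 1 + 1 + 0 + 0 = 3 ≡ 1 (mod 2).
s = (1, 1, 0, 1)^T — this equals column 13 of H (binary 1101), so error is at position 13.
Correct: flip bit 13 of r = 010010011010000 to get c = 010010011010100.


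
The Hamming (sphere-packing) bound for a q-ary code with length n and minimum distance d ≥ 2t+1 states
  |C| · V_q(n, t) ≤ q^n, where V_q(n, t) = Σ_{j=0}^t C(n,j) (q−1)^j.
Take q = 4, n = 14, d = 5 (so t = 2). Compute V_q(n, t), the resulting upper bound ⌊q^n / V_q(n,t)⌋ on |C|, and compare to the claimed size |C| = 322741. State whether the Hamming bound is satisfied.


V_q(n, t) = 862, q^n = 268435456, Hamming bound = 311410, |C| = 322741 > bound (violated).

Step 1: Compute V_q(n, t) = Σ_{j=0}^2 C(n, j) (q−1)^j.
  j = 0: C(14,0)·(3)^0 = 1·1 = 1.
  j = 1: C(14,1)·(3)^1 = 14·3 = 42.
  j = 2: C(14,2)·(3)^2 = 91·9 = 819.
  V_q(n, t) = 1 + 42 + 819 = 862.
Step 2: q^n = 4^14 = 268435456.
Step 3: Hamming bound ⌊q^n / V_q(n,t)⌋ = ⌊268435456/862⌋ = 311410.
Step 4: Compare |C| = 322741 to 311410: violated.
The claimed |C| lies above the Hamming bound, so no 4-ary code of length 14 with d ≥ 5 can have 322741 codewords.


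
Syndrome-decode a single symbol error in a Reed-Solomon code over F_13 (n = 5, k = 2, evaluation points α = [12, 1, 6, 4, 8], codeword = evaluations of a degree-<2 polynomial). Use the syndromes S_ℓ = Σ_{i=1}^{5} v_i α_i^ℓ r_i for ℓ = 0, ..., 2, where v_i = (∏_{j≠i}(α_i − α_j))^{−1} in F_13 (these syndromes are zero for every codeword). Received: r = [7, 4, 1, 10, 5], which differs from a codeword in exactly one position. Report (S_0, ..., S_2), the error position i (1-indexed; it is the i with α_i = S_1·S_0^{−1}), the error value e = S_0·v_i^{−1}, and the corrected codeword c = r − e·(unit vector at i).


S = (12, 1, 12), error at position 1, error magnitude e = 7, c = [0, 4, 1, 10, 5].

Step 1: column multipliers v_i = (∏_{j≠i}(α_i − α_j))^{−1} mod 13.
  i = 1 (α = 12): (12−1)(12−6)(12−4)(12−8) = 11·6·8·4 = 2112 ≡ 6, so v_1 = 6^{−1} = 11 (mod 13).
  i = 2 (α = 1): (1−12)(1−6)(1−4)(1−8) = (−11)·(−5)·(−3)·(−7) = 1155 ≡ 11, so v_2 = 11^{−1} = 6 (mod 13).
  i = 3 (α = 6): (6−12)(6−1)(6−4)(6−8) = (−6)·5·2·(−2) = 120 ≡ 3, so v_3 = 3^{−1} = 9 (mod 13).
  i = 4 (α = 4): (4−12)(4−1)(4−6)(4−8) = (−8)·3·(−2)·(−4) = −192 ≡ 3, so v_4 = 3^{−1} = 9 (mod 13).
  i = 5 (α = 8): (8−12)(8−1)(8−6)(8−4) = (−4)·7·2·4 = −224 ≡ 10, so v_5 = 10^{−1} = 4 (mod 13).
  v = [11, 6, 9, 9, 4].
Step 2: syndromes of r = [7, 4, 1, 10, 5] (all sums mod 13).
  S_0 = Σ v_i r_i = 11·7 + 6·4 + 9·1 + 9·10 + 4·5 = 220 ≡ 12.
  S_1 = Σ v_i α_i r_i = 11·12·7 + 6·1·4 + 9·6·1 + 9·4·10 + 4·8·5 = 1522 ≡ 1.
  α_i^2 mod 13 = [1, 1, 10, 3, 12].
  S_2 = Σ v_i α_i^2 r_i = 11·1·7 + 6·1·4 + 9·10·1 + 9·3·10 + 4·12·5 = 701 ≡ 12.
  S = (12, 1, 12) ≠ 0, so r is not a codeword (an error is present).
Step 3: locate the error. For a single error e at position i, S_ℓ = v_i·e·α_i^ℓ, so α_err = S_1/S_0.
  S_0^{−1} = 12^{−1} = 12 (mod 13), so α_err = 1·12 = 12 ≡ 12 = α_1. Error position i = 1.
  Consistency check: S_2/S_1 = 12·1 = 12 ≡ 12 = α_err ✓ (single-error assumption holds).
Step 4: error magnitude e = S_0/v_1 = S_0·∏_{j≠1}(α_1 − α_j) = 12·6 = 72 ≡ 7 (mod 13).
Step 5: correct position 1: c_1 = r_1 − e = 7 − 7 ≡ 0 (mod 13). Hence c = [0, 4, 1, 10, 5].
  Check: interpolating c through the α_i gives m(x) = 2 + 2·x (degree < 2) with m(α_i) = c_i for every i, so c is indeed a codeword.


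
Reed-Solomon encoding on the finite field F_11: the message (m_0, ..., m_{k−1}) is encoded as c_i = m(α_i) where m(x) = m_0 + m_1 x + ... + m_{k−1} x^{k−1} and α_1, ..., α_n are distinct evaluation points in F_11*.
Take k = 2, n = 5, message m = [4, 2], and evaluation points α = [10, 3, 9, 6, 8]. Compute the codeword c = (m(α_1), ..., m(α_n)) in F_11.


c = [2, 10, 0, 5, 9]

Message polynomial: m(x) = 4 + 2·x (mod 11).
For each evaluation point α_i, compute m(α_i) mod 11:
  α_1 = 10: Horner steps 2 → 2, so m(10) = 2.
  α_2 = 3: Horner steps 2 → 10, so m(3) = 10.
  α_3 = 9: Horner steps 2 → 0, so m(9) = 0.
  α_4 = 6: Horner steps 2 → 5, so m(6) = 5.
  α_5 = 8: Horner steps 2 → 9, so m(8) = 9.
Codeword c = [2, 10, 0, 5, 9] ∈ F_11^5.


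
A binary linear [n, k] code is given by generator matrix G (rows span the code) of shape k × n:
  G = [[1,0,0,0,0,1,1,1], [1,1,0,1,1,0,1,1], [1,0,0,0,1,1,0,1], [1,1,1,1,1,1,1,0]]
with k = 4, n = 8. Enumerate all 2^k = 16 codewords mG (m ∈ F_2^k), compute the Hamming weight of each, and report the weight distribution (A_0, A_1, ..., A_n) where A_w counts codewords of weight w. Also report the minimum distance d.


Weight distribution: A_0 = 1, A_2 = 1, A_3 = 3, A_4 = 5, A_5 = 4, A_6 = 1, A_7 = 1. Minimum distance d = 2.

Enumerate all 2^4 = 16 messages m ∈ F_2^4.
For each, compute codeword c = mG in F_2^8, then tally its weight.
  m = 0000 → c = 00000000, weight = 0.
  m = 1000 → c = 10000111, weight = 4.
  m = 0100 → c = 11011011, weight = 6.
  m = 1100 → c = 01011100, weight = 4.
  m = 0010 → c = 10001101, weight = 4.
  m = 1010 → c = 00001010, weight = 2.
  m = 0110 → c = 01010110, weight = 4.
  m = 1110 → c = 11010001, weight = 4.
  m = 0001 → c = 11111110, weight = 7.
  m = 1001 → c = 01111001, weight = 5.
  m = 0101 → c = 00100101, weight = 3.
  m = 1101 → c = 10100010, weight = 3.
  m = 0011 → c = 01110011, weight = 5.
  m = 1011 → c = 11110100, weight = 5.
  m = 0111 → c = 10101000, weight = 3.
  m = 1111 → c = 00101111, weight = 5.
Tally weights:
  weight 0: 1 codewords.
  weight 2: 1 codewords.
  weight 3: 3 codewords.
  weight 4: 5 codewords.
  weight 5: 4 codewords.
  weight 6: 1 codewords.
  weight 7: 1 codewords.
Minimum distance d = smallest w > 0 with A_w > 0 = 2.
Sanity: Σ A_w = 16 = 2^4 = 16 ✓.


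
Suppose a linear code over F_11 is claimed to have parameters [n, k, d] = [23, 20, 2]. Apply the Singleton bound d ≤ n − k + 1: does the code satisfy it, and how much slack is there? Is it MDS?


Singleton RHS = n − k + 1 = 4, slack = 2, bound satisfied, not MDS.

Singleton bound: d ≤ n − k + 1.
Here n = 23, k = 20, so n − k + 1 = 4.
Given d = 2, check d ≤ 4: YES.
Slack = (n − k + 1) − d = 2.
The code is NOT MDS (slack = 2 > 0).
Description: the claimed parameters are [23, 20, 2]_11; such a code would be non-MDS.


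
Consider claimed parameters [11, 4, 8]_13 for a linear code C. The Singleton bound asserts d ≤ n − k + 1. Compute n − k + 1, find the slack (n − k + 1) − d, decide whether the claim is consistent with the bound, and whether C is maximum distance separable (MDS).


Singleton RHS = n − k + 1 = 8, slack = 0, bound satisfied, MDS.

Singleton bound: d ≤ n − k + 1.
Here n = 11, k = 4, so n − k + 1 = 8.
Given d = 8, check d ≤ 8: YES.
Slack = (n − k + 1) − d = 0.
The code is MDS (slack = 0).
Description: the claimed parameters are [11, 4, 8]_13; such a code would be MDS (meets Singleton bound).


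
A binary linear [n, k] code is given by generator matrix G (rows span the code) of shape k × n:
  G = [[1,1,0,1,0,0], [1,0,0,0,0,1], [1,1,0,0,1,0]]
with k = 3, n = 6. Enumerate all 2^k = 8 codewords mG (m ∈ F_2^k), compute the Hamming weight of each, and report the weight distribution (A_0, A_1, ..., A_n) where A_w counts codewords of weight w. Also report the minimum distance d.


Weight distribution: A_0 = 1, A_2 = 2, A_3 = 4, A_4 = 1. Minimum distance d = 2.

Enumerate all 2^3 = 8 messages m ∈ F_2^3.
For each, compute codeword c = mG in F_2^6, then tally its weight.
  m = 000 → c = 000000, weight = 0.
  m = 100 → c = 110100, weight = 3.
  m = 010 → c = 100001, weight = 2.
  m = 110 → c = 010101, weight = 3.
  m = 001 → c = 110010, weight = 3.
  m = 101 → c = 000110, weight = 2.
  m = 011 → c = 010011, weight = 3.
  m = 111 → c = 100111, weight = 4.
Tally weights:
  weight 0: 1 codewords.
  weight 2: 2 codewords.
  weight 3: 4 codewords.
  weight 4: 1 codewords.
Minimum distance d = smallest w > 0 with A_w > 0 = 2.
Sanity: Σ A_w = 8 = 2^3 = 8 ✓.


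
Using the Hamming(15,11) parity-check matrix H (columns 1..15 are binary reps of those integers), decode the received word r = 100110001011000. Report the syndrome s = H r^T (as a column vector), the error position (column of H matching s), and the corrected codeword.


s = (1, 1, 1, 0)^T, error position = 14, corrected codeword c = 100110001011010

Compute s = H r^T mod 2 one row at a time:
  s_1 = 0 + 1 + 0 + 1 + 1 + 0 + 0 + 0 = 3 ≡ 1 (mod 2).
  s_2 = 1 + 1 + 0 + 0 + 1 + 0 + 0 + 0 = 3 ≡ 1 (mod 2).
  s_3 = 0 + 0 + 0 + 0 + 0 + 1 + 0 + 0 = 1 ≡ 1 (mod 2).
  s_4 = 1 + 0 + 1 + 0 + 1 + 1 + 0 + 0 = 4 ≡ 0 (mod 2).
s = (1, 1, 1, 0)^T — this equals column 14 of H (binary 1110), so error is at position 14.
Correct: flip bit 14 of r = 100110001011000 to get c = 100110001011010.
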